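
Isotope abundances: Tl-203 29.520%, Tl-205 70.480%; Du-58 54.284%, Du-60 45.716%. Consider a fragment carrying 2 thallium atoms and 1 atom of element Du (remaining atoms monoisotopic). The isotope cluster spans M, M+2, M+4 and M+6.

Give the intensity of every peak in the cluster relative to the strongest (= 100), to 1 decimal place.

Thallium pattern (n=2): 0.08714304 : 0.41611392 : 0.49674304
Element Du pattern (n=1): 0.54284 : 0.45716
Convolve the two distributions (both contribute in 2-u steps):
  M: 0.08714304×0.54284 = 0.047305
  M+2: 0.08714304×0.45716 + 0.41611392×0.54284 = 0.265722
  M+4: 0.41611392×0.45716 + 0.49674304×0.54284 = 0.459883
  M+6: 0.49674304×0.45716 = 0.227091
Scale to base peak (0.459883) = 100: 10.3 : 57.8 : 100.0 : 49.4

10.3 : 57.8 : 100.0 : 49.4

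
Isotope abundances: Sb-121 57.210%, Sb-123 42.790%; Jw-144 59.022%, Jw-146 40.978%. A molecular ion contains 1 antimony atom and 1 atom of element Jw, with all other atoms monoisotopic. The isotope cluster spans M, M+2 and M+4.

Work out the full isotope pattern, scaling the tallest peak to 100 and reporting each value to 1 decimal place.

69.3 : 100.0 : 36.0

Antimony pattern (n=1): 0.5721 : 0.4279
Element Jw pattern (n=1): 0.59022 : 0.40978
Convolve the two distributions (both contribute in 2-u steps):
  M: 0.5721×0.59022 = 0.337665
  M+2: 0.5721×0.40978 + 0.4279×0.59022 = 0.486990
  M+4: 0.4279×0.40978 = 0.175345
Scale to base peak (0.486990) = 100: 69.3 : 100.0 : 36.0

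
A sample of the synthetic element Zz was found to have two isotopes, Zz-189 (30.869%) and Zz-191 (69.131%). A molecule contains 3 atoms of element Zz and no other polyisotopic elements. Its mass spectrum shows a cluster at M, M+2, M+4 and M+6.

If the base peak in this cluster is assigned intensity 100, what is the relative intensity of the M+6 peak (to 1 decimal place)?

Term probabilities: M 0.0294, M+2 0.1976, M+4 0.4426, M+6 0.3304. Base peak = M+4.
P(M+4) = C(3,2) × 0.30869^1 × 0.69131^2 = 3 × 0.30869 × 0.47790952 = 0.442578 (base)
P(M+6) = C(3,3) × 0.30869^0 × 0.69131^3 = 1 × 1.0000 × 0.33038363 = 0.330384
Relative intensity = 0.330384 / 0.442578 × 100 = 74.6

74.6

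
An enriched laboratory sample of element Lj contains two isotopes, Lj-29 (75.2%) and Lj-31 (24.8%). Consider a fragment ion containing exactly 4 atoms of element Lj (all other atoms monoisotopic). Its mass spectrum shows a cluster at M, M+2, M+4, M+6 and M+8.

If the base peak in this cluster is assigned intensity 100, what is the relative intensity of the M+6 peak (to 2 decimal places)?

10.88

(0.752 + 0.248)^4 gives M 0.3198, M+2 0.4219, M+4 0.2087, M+6 0.0459, M+8 0.0038; the largest is M+2.
P(M+2) = C(4,1) × 0.752^3 × 0.248^1 = 4 × 0.42525901 × 0.2480 = 0.421857 (base)
P(M+6) = C(4,3) × 0.752^1 × 0.248^3 = 4 × 0.7520 × 0.01525299 = 0.045881
Relative intensity = 0.045881 / 0.421857 × 100 = 10.88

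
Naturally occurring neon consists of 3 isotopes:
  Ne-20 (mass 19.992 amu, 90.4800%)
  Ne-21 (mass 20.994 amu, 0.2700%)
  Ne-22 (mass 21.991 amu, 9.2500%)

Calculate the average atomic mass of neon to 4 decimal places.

20.1796 amu

Weight each isotope mass by its fractional abundance: 0.904800 × 19.992 + 0.002700 × 20.994 + 0.092500 × 21.991
= 18.08876 + 0.05668 + 2.03417 = 20.17961 amu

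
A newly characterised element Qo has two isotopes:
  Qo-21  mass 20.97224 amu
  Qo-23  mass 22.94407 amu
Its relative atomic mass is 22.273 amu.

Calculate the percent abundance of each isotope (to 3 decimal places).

Writing the weighted mean with unknown fraction x of Qo-21:
20.97224·x + 22.94407·(1 − x) = 22.273
(20.97224 − 22.94407)·x = 22.273 − 22.94407
x = -0.67107 / -1.97183 = 0.34033 → 34.033% Qo-21, 65.967% Qo-23.

Qo-21: 34.033%, Qo-23: 65.967%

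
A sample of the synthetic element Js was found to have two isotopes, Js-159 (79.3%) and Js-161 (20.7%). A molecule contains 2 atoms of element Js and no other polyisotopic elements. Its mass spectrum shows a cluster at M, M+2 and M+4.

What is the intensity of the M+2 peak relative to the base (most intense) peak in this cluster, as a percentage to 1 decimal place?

52.2%

(0.793 + 0.207)^2 gives M 0.6288, M+2 0.3283, M+4 0.0428; the largest is M.
P(M) = C(2,0) × 0.793^2 × 0.207^0 = 1 × 0.628849 × 1.0000 = 0.628849 (base)
P(M+2) = C(2,1) × 0.793^1 × 0.207^1 = 2 × 0.7930 × 0.2070 = 0.328302
Relative intensity = 0.328302 / 0.628849 × 100 = 52.2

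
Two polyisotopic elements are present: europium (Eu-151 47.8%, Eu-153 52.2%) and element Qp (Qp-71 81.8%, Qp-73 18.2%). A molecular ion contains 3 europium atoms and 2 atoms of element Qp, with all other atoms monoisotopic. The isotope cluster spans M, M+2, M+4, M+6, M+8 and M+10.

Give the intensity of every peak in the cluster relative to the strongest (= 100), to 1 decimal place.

Europium pattern (n=3): 0.10921535 : 0.35780594 : 0.39074206 : 0.14223665
Element Qp pattern (n=2): 0.669124 : 0.297752 : 0.033124
Convolve the two distributions (both contribute in 2-u steps):
  M: 0.10921535×0.669124 = 0.073079
  M+2: 0.10921535×0.297752 + 0.35780594×0.669124 = 0.271936
  M+4: 0.10921535×0.033124 + 0.35780594×0.297752 + 0.39074206×0.669124 = 0.371610
  M+6: 0.35780594×0.033124 + 0.39074206×0.297752 + 0.14223665×0.669124 = 0.223370
  M+8: 0.39074206×0.033124 + 0.14223665×0.297752 = 0.055294
  M+10: 0.14223665×0.033124 = 0.004711
Scale to base peak (0.371610) = 100: 19.7 : 73.2 : 100.0 : 60.1 : 14.9 : 1.3

19.7 : 73.2 : 100.0 : 60.1 : 14.9 : 1.3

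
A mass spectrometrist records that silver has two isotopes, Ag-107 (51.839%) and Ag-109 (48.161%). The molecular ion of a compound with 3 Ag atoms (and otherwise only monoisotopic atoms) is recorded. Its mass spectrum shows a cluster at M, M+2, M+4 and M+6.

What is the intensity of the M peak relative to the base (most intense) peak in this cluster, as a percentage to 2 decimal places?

Term probabilities: M 0.1393, M+2 0.3883, M+4 0.3607, M+6 0.1117. Base peak = M+2.
P(M+2) = C(3,1) × 0.51839^2 × 0.48161^1 = 3 × 0.26872819 × 0.48161 = 0.388267 (base)
P(M) = C(3,0) × 0.51839^3 × 0.48161^0 = 1 × 0.13930601 × 1.0000 = 0.139306
Relative intensity = 0.139306 / 0.388267 × 100 = 35.88

35.88%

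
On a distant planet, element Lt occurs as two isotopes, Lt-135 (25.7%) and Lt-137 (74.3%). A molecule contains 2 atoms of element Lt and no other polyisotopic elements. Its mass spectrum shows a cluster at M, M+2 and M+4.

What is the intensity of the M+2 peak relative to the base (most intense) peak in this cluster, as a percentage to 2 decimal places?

69.18%

Term probabilities: M 0.0660, M+2 0.3819, M+4 0.5520. Base peak = M+4.
P(M+4) = C(2,2) × 0.257^0 × 0.743^2 = 1 × 1.0000 × 0.552049 = 0.552049 (base)
P(M+2) = C(2,1) × 0.257^1 × 0.743^1 = 2 × 0.2570 × 0.7430 = 0.381902
Relative intensity = 0.381902 / 0.552049 × 100 = 69.18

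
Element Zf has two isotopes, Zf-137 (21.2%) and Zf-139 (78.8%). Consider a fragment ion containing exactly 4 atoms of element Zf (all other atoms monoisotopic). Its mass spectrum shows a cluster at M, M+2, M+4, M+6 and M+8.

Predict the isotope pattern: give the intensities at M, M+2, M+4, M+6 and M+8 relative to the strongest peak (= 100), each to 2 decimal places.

0.49 : 7.24 : 40.36 : 100.00 : 92.92

Expanding (0.212 + 0.788)^4:
P(M) = 0.212^4 = 0.002020
P(M+2) = 4 × 0.212^3 × 0.788^1 = 0.030033
P(M+4) = 6 × 0.212^2 × 0.788^2 = 0.167446
P(M+6) = 4 × 0.212^1 × 0.788^3 = 0.414930
P(M+8) = 0.788^4 = 0.385571
The M+6 peak is largest (0.414930); scaling to 100 gives 0.49 : 7.24 : 40.36 : 100.00 : 92.92.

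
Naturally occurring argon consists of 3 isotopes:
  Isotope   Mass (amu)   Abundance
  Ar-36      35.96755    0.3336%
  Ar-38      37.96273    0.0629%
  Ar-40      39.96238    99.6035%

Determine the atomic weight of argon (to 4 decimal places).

Ar = Σ fᵢ·mᵢ = 0.003336 × 35.96755 + 0.000629 × 37.96273 + 0.996035 × 39.96238
= 0.119988 + 0.023879 + 39.803929 = 39.947796 amu

39.9478 amu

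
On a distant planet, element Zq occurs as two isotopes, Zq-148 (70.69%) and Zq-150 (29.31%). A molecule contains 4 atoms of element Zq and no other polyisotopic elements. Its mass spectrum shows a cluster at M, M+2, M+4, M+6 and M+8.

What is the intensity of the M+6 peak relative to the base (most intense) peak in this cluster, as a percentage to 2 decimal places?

Term probabilities: M 0.2497, M+2 0.4141, M+4 0.2576, M+6 0.0712, M+8 0.0074. Base peak = M+2.
P(M+2) = C(4,1) × 0.7069^3 × 0.2931^1 = 4 × 0.35324331 × 0.2931 = 0.414142 (base)
P(M+6) = C(4,3) × 0.7069^1 × 0.2931^3 = 4 × 0.7069 × 0.02517952 = 0.071198
Relative intensity = 0.071198 / 0.414142 × 100 = 17.19

17.19%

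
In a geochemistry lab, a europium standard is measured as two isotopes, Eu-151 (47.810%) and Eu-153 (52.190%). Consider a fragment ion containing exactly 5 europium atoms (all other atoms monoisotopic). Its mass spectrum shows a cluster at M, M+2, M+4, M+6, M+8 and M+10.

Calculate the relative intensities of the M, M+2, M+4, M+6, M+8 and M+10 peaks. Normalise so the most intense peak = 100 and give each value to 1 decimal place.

7.7 : 42.0 : 91.6 : 100.0 : 54.6 : 11.9

Expanding (0.47810 + 0.52190)^5:
P(M) = 0.47810^5 = 0.024980
P(M+2) = 5 × 0.47810^4 × 0.52190^1 = 0.136343
P(M+4) = 10 × 0.47810^3 × 0.52190^2 = 0.297667
P(M+6) = 10 × 0.47810^2 × 0.52190^3 = 0.324937
P(M+8) = 5 × 0.47810^1 × 0.52190^4 = 0.177353
P(M+10) = 0.52190^5 = 0.038720
The M+6 peak is largest (0.324937); scaling to 100 gives 7.7 : 42.0 : 91.6 : 100.0 : 54.6 : 11.9.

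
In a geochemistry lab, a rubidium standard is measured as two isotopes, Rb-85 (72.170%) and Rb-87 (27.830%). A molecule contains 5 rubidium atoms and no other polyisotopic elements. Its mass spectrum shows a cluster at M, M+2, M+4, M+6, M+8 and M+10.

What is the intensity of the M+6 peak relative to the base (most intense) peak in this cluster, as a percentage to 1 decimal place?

29.7%

Term probabilities: M 0.1958, M+2 0.3775, M+4 0.2911, M+6 0.1123, M+8 0.0216, M+10 0.0017. Base peak = M+2.
P(M+2) = C(5,1) × 0.72170^4 × 0.27830^1 = 5 × 0.27128565 × 0.2783 = 0.377494 (base)
P(M+6) = C(5,3) × 0.72170^2 × 0.27830^3 = 10 × 0.52085089 × 0.02155458 = 0.112267
Relative intensity = 0.112267 / 0.377494 × 100 = 29.7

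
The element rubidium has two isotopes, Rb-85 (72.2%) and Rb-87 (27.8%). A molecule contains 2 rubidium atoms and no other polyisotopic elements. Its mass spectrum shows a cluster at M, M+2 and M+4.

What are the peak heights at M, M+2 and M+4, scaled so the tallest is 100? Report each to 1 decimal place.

100.0 : 77.0 : 14.8

Each Rb atom is independently Rb-85 (p = 0.722) or Rb-87 (q = 0.278); the cluster is the binomial expansion (p + q)^2.
P(M) = 0.722^2 = 0.521284
P(M+2) = 2 × 0.722^1 × 0.278^1 = 0.401432
P(M+4) = 0.278^2 = 0.077284
The M peak is largest (0.521284); scaling to 100 gives 100.0 : 77.0 : 14.8.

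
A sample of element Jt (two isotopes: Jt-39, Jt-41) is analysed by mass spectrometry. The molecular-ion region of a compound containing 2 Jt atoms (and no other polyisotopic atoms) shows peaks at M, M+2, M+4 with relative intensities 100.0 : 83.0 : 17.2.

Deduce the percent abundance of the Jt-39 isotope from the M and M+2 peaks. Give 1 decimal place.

Write p for the Jt-39 fraction. I(M+2)/I(M) = [C(2,1)·p^1·(1−p)] / p^2 = 2·(1−p)/p = 83.0/100.0 = 0.8300
(1−p)/p = 0.8300/2 = 0.4150  ⇒  p = 1/(1 + 0.4150) = 0.7067
Jt-39: 70.7%, Jt-41: 29.3%.

70.7%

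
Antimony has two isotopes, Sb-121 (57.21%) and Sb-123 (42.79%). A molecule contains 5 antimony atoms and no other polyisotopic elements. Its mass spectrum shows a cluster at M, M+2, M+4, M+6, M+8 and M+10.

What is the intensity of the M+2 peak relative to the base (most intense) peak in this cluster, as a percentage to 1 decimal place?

66.8%

Binomial terms of (0.5721 + 0.4279)^5: M 0.0613, M+2 0.2292, M+4 0.3428, M+6 0.2564, M+8 0.0959, M+10 0.0143 → M+4 is the base peak.
P(M+4) = C(5,2) × 0.5721^3 × 0.4279^2 = 10 × 0.18724742 × 0.18309841 = 0.342847 (base)
P(M+2) = C(5,1) × 0.5721^4 × 0.4279^1 = 5 × 0.10712425 × 0.4279 = 0.229192
Relative intensity = 0.229192 / 0.342847 × 100 = 66.8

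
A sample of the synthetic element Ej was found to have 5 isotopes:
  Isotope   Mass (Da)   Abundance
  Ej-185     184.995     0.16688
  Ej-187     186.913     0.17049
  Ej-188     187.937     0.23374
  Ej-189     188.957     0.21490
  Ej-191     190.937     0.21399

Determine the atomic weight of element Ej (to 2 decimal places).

188.13 Da

The abundance-weighted mean is 0.16688 × 184.995 + 0.17049 × 186.913 + 0.23374 × 187.937 + 0.21490 × 188.957 + 0.21399 × 190.937
= 30.8720 + 31.8668 + 43.9284 + 40.6069 + 40.8586 = 188.1327 Da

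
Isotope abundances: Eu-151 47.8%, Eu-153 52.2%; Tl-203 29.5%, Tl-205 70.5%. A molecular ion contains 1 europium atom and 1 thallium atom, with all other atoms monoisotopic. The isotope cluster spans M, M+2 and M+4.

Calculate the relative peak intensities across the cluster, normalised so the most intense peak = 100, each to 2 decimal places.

Europium pattern (n=1): 0.4780 : 0.5220
Thallium pattern (n=1): 0.2950 : 0.7050
Convolve the two distributions (both contribute in 2-u steps):
  M: 0.4780×0.2950 = 0.141010
  M+2: 0.4780×0.7050 + 0.5220×0.2950 = 0.490980
  M+4: 0.5220×0.7050 = 0.368010
Scale to base peak (0.490980) = 100: 28.72 : 100.00 : 74.95

28.72 : 100.00 : 74.95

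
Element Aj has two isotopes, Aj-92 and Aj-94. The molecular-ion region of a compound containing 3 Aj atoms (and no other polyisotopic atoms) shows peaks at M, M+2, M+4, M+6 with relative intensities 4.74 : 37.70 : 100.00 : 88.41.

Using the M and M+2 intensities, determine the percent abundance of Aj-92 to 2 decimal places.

Let p = fractional abundance of Aj-92. I(M+2)/I(M) = [C(3,1)·p^2·(1−p)] / p^3 = 3·(1−p)/p = 37.70/4.74 = 7.9536
(1−p)/p = 7.9536/3 = 2.6512  ⇒  p = 1/(1 + 2.6512) = 0.2739
Aj-92: 27.39%, Aj-94: 72.61%.

27.39%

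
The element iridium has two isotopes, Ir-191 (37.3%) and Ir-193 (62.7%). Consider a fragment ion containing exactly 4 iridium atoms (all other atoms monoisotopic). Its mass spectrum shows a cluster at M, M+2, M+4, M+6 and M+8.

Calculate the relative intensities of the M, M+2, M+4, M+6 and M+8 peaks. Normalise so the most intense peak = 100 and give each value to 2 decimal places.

Expanding (0.373 + 0.627)^4:
P(M) = 0.373^4 = 0.019357
P(M+2) = 4 × 0.373^3 × 0.627^1 = 0.130153
P(M+4) = 6 × 0.373^2 × 0.627^2 = 0.328174
P(M+6) = 4 × 0.373^1 × 0.627^3 = 0.367766
P(M+8) = 0.627^4 = 0.154550
The M+6 peak is largest (0.367766); scaling to 100 gives 5.26 : 35.39 : 89.23 : 100.00 : 42.02.

5.26 : 35.39 : 89.23 : 100.00 : 42.02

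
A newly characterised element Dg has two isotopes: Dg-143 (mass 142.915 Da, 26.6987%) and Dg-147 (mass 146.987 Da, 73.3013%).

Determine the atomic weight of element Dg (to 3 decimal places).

145.900 Da

Ar = Σ fᵢ·mᵢ = 0.266987 × 142.915 + 0.733013 × 146.987
= 38.1564 + 107.7434 = 145.8998 Da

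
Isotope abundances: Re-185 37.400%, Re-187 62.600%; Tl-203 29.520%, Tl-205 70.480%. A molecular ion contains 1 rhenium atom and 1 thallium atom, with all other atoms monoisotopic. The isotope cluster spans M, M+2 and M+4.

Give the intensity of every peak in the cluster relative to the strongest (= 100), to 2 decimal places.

Rhenium pattern (n=1): 0.3740 : 0.6260
Thallium pattern (n=1): 0.2952 : 0.7048
Convolve the two distributions (both contribute in 2-u steps):
  M: 0.3740×0.2952 = 0.110405
  M+2: 0.3740×0.7048 + 0.6260×0.2952 = 0.448390
  M+4: 0.6260×0.7048 = 0.441205
Scale to base peak (0.448390) = 100: 24.62 : 100.00 : 98.40

24.62 : 100.00 : 98.40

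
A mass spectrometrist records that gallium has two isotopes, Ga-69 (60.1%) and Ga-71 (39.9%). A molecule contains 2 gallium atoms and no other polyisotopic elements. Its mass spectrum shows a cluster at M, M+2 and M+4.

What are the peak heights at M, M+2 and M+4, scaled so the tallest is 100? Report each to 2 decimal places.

75.31 : 100.00 : 33.19

Each Ga atom is independently Ga-69 (p = 0.601) or Ga-71 (q = 0.399); the cluster is the binomial expansion (p + q)^2.
P(M) = 0.601^2 = 0.361201
P(M+2) = 2 × 0.601^1 × 0.399^1 = 0.479598
P(M+4) = 0.399^2 = 0.159201
The M+2 peak is largest (0.479598); scaling to 100 gives 75.31 : 100.00 : 33.19.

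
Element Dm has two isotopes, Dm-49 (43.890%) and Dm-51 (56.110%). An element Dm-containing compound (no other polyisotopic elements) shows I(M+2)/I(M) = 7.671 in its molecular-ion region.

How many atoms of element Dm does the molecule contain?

The M+2/M ratio from n Dm atoms is n · q/p = n · 0.56110/0.43890.
n = 7.671 × 0.43890/0.56110 = 6.00 ≈ 6

6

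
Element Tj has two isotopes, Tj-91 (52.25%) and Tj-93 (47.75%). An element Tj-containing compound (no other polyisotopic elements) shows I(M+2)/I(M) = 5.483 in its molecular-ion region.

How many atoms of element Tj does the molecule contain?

6

The M+2/M ratio from n Tj atoms is n · q/p = n · 0.4775/0.5225.
n = 5.483 × 0.5225/0.4775 = 6.00 ≈ 6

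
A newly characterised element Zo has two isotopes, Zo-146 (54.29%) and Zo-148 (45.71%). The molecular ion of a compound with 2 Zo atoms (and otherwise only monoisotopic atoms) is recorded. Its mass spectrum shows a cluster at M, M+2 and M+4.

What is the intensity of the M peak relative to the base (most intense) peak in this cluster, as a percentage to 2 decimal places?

Term probabilities: M 0.2947, M+2 0.4963, M+4 0.2089. Base peak = M+2.
P(M+2) = C(2,1) × 0.5429^1 × 0.4571^1 = 2 × 0.5429 × 0.4571 = 0.496319 (base)
P(M) = C(2,0) × 0.5429^2 × 0.4571^0 = 1 × 0.29474041 × 1.0000 = 0.294740
Relative intensity = 0.294740 / 0.496319 × 100 = 59.39

59.39%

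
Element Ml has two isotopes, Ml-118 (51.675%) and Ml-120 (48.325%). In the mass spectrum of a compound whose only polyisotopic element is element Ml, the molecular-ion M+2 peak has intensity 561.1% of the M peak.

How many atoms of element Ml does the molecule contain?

For n independent Ml atoms, I(M+2)/I(M) = n · (abundance Ml-120) / (abundance Ml-118) = n · 0.48325/0.51675.
n = 5.611 × 0.51675/0.48325 = 6.00 ≈ 6

6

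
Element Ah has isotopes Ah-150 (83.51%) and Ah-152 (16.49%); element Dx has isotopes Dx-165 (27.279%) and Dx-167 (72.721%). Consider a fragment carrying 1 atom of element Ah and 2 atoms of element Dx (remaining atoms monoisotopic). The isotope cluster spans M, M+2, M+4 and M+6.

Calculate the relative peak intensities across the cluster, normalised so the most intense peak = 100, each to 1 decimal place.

Element Ah pattern (n=1): 0.8351 : 0.1649
Element Dx pattern (n=2): 0.07441438 : 0.39675123 : 0.52883438
Convolve the two distributions (both contribute in 2-u steps):
  M: 0.8351×0.07441438 = 0.062143
  M+2: 0.8351×0.39675123 + 0.1649×0.07441438 = 0.343598
  M+4: 0.8351×0.52883438 + 0.1649×0.39675123 = 0.507054
  M+6: 0.1649×0.52883438 = 0.087205
Scale to base peak (0.507054) = 100: 12.3 : 67.8 : 100.0 : 17.2

12.3 : 67.8 : 100.0 : 17.2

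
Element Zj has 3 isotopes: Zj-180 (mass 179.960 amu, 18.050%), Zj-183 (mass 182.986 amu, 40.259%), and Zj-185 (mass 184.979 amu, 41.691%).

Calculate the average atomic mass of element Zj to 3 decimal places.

183.271 amu

Weight each isotope mass by its fractional abundance: 0.18050 × 179.960 + 0.40259 × 182.986 + 0.41691 × 184.979
= 32.4828 + 73.6683 + 77.1196 = 183.2707 amu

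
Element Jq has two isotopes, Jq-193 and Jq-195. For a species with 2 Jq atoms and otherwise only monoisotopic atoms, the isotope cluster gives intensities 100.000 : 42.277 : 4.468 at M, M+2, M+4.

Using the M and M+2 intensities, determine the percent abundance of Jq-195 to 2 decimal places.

17.45%

If p is the fraction of Jq that is Jq-193, then I(M+2)/I(M) = [C(2,1)·p^1·(1−p)] / p^2 = 2·(1−p)/p = 42.277/100.000 = 0.4228
(1−p)/p = 0.4228/2 = 0.2114  ⇒  p = 1/(1 + 0.2114) = 0.8255
Jq-193: 82.55%, Jq-195: 17.45%.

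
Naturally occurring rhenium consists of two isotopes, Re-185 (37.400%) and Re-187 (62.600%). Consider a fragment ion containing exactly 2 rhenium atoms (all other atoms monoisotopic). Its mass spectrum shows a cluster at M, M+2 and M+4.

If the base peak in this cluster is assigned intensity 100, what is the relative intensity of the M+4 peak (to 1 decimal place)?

83.7

Binomial terms of (0.37400 + 0.62600)^2: M 0.1399, M+2 0.4682, M+4 0.3919 → M+2 is the base peak.
P(M+2) = C(2,1) × 0.37400^1 × 0.62600^1 = 2 × 0.3740 × 0.6260 = 0.468248 (base)
P(M+4) = C(2,2) × 0.37400^0 × 0.62600^2 = 1 × 1.0000 × 0.391876 = 0.391876
Relative intensity = 0.391876 / 0.468248 × 100 = 83.7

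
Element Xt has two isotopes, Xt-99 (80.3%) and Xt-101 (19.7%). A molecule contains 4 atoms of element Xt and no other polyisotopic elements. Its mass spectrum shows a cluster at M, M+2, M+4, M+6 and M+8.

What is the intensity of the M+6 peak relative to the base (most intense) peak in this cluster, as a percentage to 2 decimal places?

5.91%

Term probabilities: M 0.4158, M+2 0.4080, M+4 0.1501, M+6 0.0246, M+8 0.0015. Base peak = M.
P(M) = C(4,0) × 0.803^4 × 0.197^0 = 1 × 0.41577865 × 1.0000 = 0.415779 (base)
P(M+6) = C(4,3) × 0.803^1 × 0.197^3 = 4 × 0.8030 × 0.00764537 = 0.024557
Relative intensity = 0.024557 / 0.415779 × 100 = 5.91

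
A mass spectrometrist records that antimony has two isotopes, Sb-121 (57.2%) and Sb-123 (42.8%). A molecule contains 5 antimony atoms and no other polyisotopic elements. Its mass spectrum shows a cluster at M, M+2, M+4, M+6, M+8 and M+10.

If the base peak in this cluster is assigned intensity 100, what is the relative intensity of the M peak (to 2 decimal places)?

17.86

Term probabilities: M 0.0612, M+2 0.2291, M+4 0.3428, M+6 0.2565, M+8 0.0960, M+10 0.0144. Base peak = M+4.
P(M+4) = C(5,2) × 0.572^3 × 0.428^2 = 10 × 0.18714925 × 0.183184 = 0.342827 (base)
P(M) = C(5,0) × 0.572^5 × 0.428^0 = 1 × 0.06123224 × 1.0000 = 0.061232
Relative intensity = 0.061232 / 0.342827 × 100 = 17.86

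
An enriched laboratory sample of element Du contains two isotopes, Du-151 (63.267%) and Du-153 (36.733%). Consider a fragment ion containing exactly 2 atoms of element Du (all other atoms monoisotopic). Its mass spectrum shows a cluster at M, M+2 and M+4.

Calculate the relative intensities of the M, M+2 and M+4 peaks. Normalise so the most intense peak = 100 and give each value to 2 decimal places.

Each Du atom is independently Du-151 (p = 0.63267) or Du-153 (q = 0.36733); the cluster is the binomial expansion (p + q)^2.
P(M) = 0.63267^2 = 0.400271
P(M+2) = 2 × 0.63267^1 × 0.36733^1 = 0.464797
P(M+4) = 0.36733^2 = 0.134931
The M+2 peak is largest (0.464797); scaling to 100 gives 86.12 : 100.00 : 29.03.

86.12 : 100.00 : 29.03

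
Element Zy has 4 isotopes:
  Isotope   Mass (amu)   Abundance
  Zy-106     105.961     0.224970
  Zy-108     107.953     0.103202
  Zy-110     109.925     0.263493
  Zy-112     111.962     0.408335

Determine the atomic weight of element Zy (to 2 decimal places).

109.66 amu

Weight each isotope mass by its fractional abundance: 0.224970 × 105.961 + 0.103202 × 107.953 + 0.263493 × 109.925 + 0.408335 × 111.962
= 23.8380 + 11.1410 + 28.9645 + 45.7180 = 109.6615 amu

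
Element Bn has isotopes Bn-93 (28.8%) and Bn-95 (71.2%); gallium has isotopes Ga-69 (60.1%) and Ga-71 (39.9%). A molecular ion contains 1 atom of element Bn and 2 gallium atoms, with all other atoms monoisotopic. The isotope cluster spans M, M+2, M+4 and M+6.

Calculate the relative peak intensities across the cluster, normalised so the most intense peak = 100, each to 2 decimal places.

26.32 : 100.00 : 97.98 : 28.67

Element Bn pattern (n=1): 0.2880 : 0.7120
Gallium pattern (n=2): 0.361201 : 0.479598 : 0.159201
Convolve the two distributions (both contribute in 2-u steps):
  M: 0.2880×0.361201 = 0.104026
  M+2: 0.2880×0.479598 + 0.7120×0.361201 = 0.395299
  M+4: 0.2880×0.159201 + 0.7120×0.479598 = 0.387324
  M+6: 0.7120×0.159201 = 0.113351
Scale to base peak (0.395299) = 100: 26.32 : 100.00 : 97.98 : 28.67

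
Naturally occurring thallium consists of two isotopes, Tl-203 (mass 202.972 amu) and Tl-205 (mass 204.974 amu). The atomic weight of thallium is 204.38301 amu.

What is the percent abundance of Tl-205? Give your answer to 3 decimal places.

70.480%

With x = fraction of Tl-203 (so Tl-205 is 1 − x):
202.972·x + 204.974·(1 − x) = 204.38301
(202.972 − 204.974)·x = 204.38301 − 204.974
x = -0.59099 / -2.002 = 0.29520 → 29.520% Tl-203, 70.480% Tl-205.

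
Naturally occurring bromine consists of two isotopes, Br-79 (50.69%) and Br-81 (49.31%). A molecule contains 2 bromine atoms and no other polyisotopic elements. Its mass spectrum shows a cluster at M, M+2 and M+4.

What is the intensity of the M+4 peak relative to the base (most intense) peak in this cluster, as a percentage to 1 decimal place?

(0.5069 + 0.4931)^2 gives M 0.2569, M+2 0.4999, M+4 0.2431; the largest is M+2.
P(M+2) = C(2,1) × 0.5069^1 × 0.4931^1 = 2 × 0.5069 × 0.4931 = 0.499905 (base)
P(M+4) = C(2,2) × 0.5069^0 × 0.4931^2 = 1 × 1.0000 × 0.24314761 = 0.243148
Relative intensity = 0.243148 / 0.499905 × 100 = 48.6

48.6%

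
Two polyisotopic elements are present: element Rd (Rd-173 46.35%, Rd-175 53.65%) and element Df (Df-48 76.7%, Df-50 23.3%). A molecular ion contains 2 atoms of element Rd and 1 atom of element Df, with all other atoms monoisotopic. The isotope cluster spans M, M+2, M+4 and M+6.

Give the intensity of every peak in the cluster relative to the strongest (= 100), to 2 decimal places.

Element Rd pattern (n=2): 0.21483225 : 0.4973355 : 0.28783225
Element Df pattern (n=1): 0.7670 : 0.2330
Convolve the two distributions (both contribute in 2-u steps):
  M: 0.21483225×0.7670 = 0.164776
  M+2: 0.21483225×0.2330 + 0.4973355×0.7670 = 0.431512
  M+4: 0.4973355×0.2330 + 0.28783225×0.7670 = 0.336647
  M+6: 0.28783225×0.2330 = 0.067065
Scale to base peak (0.431512) = 100: 38.19 : 100.00 : 78.02 : 15.54

38.19 : 100.00 : 78.02 : 15.54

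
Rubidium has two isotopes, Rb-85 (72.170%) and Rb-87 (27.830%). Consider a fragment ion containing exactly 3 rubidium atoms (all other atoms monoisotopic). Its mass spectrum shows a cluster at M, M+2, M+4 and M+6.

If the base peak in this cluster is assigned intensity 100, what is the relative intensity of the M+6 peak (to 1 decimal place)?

5.0

(0.72170 + 0.27830)^3 gives M 0.3759, M+2 0.4349, M+4 0.1677, M+6 0.0216; the largest is M+2.
P(M+2) = C(3,1) × 0.72170^2 × 0.27830^1 = 3 × 0.52085089 × 0.2783 = 0.434858 (base)
P(M+6) = C(3,3) × 0.72170^0 × 0.27830^3 = 1 × 1.0000 × 0.02155458 = 0.021555
Relative intensity = 0.021555 / 0.434858 × 100 = 5.0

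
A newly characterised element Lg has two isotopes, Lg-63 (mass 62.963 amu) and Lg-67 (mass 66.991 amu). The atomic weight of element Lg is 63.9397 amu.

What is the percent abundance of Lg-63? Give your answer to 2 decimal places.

Let x be the fractional abundance of Lg-63; then Lg-67 has abundance 1 − x.
62.963·x + 66.991·(1 − x) = 63.9397
(62.963 − 66.991)·x = 63.9397 − 66.991
x = -3.0513 / -4.028 = 0.75752 → 75.75% Lg-63, 24.25% Lg-67.

75.75%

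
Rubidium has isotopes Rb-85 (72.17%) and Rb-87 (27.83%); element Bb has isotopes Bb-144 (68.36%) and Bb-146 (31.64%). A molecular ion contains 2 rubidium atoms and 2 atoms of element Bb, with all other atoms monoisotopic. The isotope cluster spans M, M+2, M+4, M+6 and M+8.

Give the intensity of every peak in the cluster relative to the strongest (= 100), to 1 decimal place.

Rubidium pattern (n=2): 0.52085089 : 0.40169822 : 0.07745089
Element Bb pattern (n=2): 0.46730896 : 0.43258208 : 0.10010896
Convolve the two distributions (both contribute in 2-u steps):
  M: 0.52085089×0.46730896 = 0.243398
  M+2: 0.52085089×0.43258208 + 0.40169822×0.46730896 = 0.413028
  M+4: 0.52085089×0.10010896 + 0.40169822×0.43258208 + 0.07745089×0.46730896 = 0.262103
  M+6: 0.40169822×0.10010896 + 0.07745089×0.43258208 = 0.073717
  M+8: 0.07745089×0.10010896 = 0.007754
Scale to base peak (0.413028) = 100: 58.9 : 100.0 : 63.5 : 17.8 : 1.9

58.9 : 100.0 : 63.5 : 17.8 : 1.9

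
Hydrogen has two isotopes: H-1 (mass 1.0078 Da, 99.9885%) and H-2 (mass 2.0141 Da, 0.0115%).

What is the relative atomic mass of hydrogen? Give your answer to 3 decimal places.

1.008 Da

The abundance-weighted mean is 0.999885 × 1.0078 + 0.000115 × 2.0141
= 1.00768 + 0.00023 = 1.00791 Da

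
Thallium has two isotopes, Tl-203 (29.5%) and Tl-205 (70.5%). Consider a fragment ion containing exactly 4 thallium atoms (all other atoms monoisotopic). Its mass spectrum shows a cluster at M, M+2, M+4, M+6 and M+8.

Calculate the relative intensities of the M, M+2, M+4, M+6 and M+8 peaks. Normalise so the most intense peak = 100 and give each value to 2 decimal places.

Expanding (0.295 + 0.705)^4:
P(M) = 0.295^4 = 0.007573
P(M+2) = 4 × 0.295^3 × 0.705^1 = 0.072396
P(M+4) = 6 × 0.295^2 × 0.705^2 = 0.259522
P(M+6) = 4 × 0.295^1 × 0.705^3 = 0.413475
P(M+8) = 0.705^4 = 0.247034
The M+6 peak is largest (0.413475); scaling to 100 gives 1.83 : 17.51 : 62.77 : 100.00 : 59.75.

1.83 : 17.51 : 62.77 : 100.00 : 59.75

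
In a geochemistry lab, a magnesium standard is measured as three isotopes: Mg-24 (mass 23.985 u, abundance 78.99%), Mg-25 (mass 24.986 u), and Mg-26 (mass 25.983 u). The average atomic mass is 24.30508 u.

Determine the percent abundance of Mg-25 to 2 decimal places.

10.00%

The remaining 21.01% is split between Mg-25 (fraction x) and Mg-26 (fraction 0.2101 − x).
Substituting: 24.986x + 25.983(0.2101 − x) = 5.3593285
(24.986 − 25.983)x = -0.0996998  ⇒  x = 0.10000, y = 0.11010
Mg-25: 10.00%, Mg-26: 11.01%.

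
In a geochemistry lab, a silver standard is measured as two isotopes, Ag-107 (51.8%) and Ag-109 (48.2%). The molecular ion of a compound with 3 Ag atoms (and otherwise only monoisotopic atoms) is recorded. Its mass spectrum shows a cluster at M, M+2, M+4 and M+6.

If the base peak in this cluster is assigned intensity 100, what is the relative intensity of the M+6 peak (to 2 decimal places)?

28.86

Term probabilities: M 0.1390, M+2 0.3880, M+4 0.3610, M+6 0.1120. Base peak = M+2.
P(M+2) = C(3,1) × 0.518^2 × 0.482^1 = 3 × 0.268324 × 0.4820 = 0.387997 (base)
P(M+6) = C(3,3) × 0.518^0 × 0.482^3 = 1 × 1.0000 × 0.11198017 = 0.111980
Relative intensity = 0.111980 / 0.387997 × 100 = 28.86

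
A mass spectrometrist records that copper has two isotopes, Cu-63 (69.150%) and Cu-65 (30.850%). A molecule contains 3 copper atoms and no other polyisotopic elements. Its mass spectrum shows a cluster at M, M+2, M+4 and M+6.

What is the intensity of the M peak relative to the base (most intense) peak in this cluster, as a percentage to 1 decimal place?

74.7%

Binomial terms of (0.69150 + 0.30850)^3: M 0.3307, M+2 0.4425, M+4 0.1974, M+6 0.0294 → M+2 is the base peak.
P(M+2) = C(3,1) × 0.69150^2 × 0.30850^1 = 3 × 0.47817225 × 0.3085 = 0.442548 (base)
P(M) = C(3,0) × 0.69150^3 × 0.30850^0 = 1 × 0.33065611 × 1.0000 = 0.330656
Relative intensity = 0.330656 / 0.442548 × 100 = 74.7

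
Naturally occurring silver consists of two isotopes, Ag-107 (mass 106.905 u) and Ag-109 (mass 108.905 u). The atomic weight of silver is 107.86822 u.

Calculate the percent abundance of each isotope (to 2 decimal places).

With x = fraction of Ag-107 (so Ag-109 is 1 − x):
106.905·x + 108.905·(1 − x) = 107.86822
(106.905 − 108.905)·x = 107.86822 − 108.905
x = -1.03678 / -2.000 = 0.51839 → 51.84% Ag-107, 48.16% Ag-109.

Ag-107: 51.84%, Ag-109: 48.16%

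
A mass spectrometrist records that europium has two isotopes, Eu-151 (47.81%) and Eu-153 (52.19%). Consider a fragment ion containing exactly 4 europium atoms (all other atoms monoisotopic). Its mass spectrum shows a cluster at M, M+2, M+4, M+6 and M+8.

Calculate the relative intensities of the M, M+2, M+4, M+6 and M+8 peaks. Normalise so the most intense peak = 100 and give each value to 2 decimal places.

The 4 Eu atoms are independent, so intensities follow the terms of (0.4781 + 0.5219)^4.
P(M) = 0.4781^4 = 0.052249
P(M+2) = 4 × 0.4781^3 × 0.5219^1 = 0.228141
P(M+4) = 6 × 0.4781^2 × 0.5219^2 = 0.373563
P(M+6) = 4 × 0.4781^1 × 0.5219^3 = 0.271857
P(M+8) = 0.5219^4 = 0.074191
The M+4 peak is largest (0.373563); scaling to 100 gives 13.99 : 61.07 : 100.00 : 72.77 : 19.86.

13.99 : 61.07 : 100.00 : 72.77 : 19.86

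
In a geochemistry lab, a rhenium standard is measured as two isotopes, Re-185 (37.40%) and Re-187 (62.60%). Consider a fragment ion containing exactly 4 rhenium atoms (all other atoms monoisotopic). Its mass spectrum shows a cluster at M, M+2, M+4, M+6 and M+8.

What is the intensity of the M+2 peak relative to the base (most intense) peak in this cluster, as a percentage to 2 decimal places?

35.69%

Binomial terms of (0.3740 + 0.6260)^4: M 0.0196, M+2 0.1310, M+4 0.3289, M+6 0.3670, M+8 0.1536 → M+6 is the base peak.
P(M+6) = C(4,3) × 0.3740^1 × 0.6260^3 = 4 × 0.3740 × 0.24531438 = 0.366990 (base)
P(M+2) = C(4,1) × 0.3740^3 × 0.6260^1 = 4 × 0.05231362 × 0.6260 = 0.130993
Relative intensity = 0.130993 / 0.366990 × 100 = 35.69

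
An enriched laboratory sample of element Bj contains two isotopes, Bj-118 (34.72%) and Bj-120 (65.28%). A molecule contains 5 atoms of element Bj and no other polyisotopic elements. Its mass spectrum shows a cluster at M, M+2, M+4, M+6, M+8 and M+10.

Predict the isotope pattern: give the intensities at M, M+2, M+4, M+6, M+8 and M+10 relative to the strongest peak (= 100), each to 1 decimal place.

Each Bj atom is independently Bj-118 (p = 0.3472) or Bj-120 (q = 0.6528); the cluster is the binomial expansion (p + q)^5.
P(M) = 0.3472^5 = 0.005045
P(M+2) = 5 × 0.3472^4 × 0.6528^1 = 0.047432
P(M+4) = 10 × 0.3472^3 × 0.6528^2 = 0.178361
P(M+6) = 10 × 0.3472^2 × 0.6528^3 = 0.335351
P(M+8) = 5 × 0.3472^1 × 0.6528^4 = 0.315261
P(M+10) = 0.6528^5 = 0.118550
The M+6 peak is largest (0.335351); scaling to 100 gives 1.5 : 14.1 : 53.2 : 100.0 : 94.0 : 35.4.

1.5 : 14.1 : 53.2 : 100.0 : 94.0 : 35.4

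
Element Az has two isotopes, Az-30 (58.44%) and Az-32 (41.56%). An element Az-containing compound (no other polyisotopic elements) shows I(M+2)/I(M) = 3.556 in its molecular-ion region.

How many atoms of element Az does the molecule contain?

5

For n independent Az atoms, I(M+2)/I(M) = n · (abundance Az-32) / (abundance Az-30) = n · 0.4156/0.5844.
n = 3.556 × 0.5844/0.4156 = 5.00 ≈ 5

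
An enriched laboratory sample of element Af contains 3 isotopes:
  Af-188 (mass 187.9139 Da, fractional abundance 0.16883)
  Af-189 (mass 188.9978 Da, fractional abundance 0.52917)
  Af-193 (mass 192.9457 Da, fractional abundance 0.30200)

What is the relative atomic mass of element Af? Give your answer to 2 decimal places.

Ar = Σ fᵢ·mᵢ = 0.16883 × 187.9139 + 0.52917 × 188.9978 + 0.30200 × 192.9457
= 31.72550 + 100.01197 + 58.26960 = 190.00707 Da

190.01 Da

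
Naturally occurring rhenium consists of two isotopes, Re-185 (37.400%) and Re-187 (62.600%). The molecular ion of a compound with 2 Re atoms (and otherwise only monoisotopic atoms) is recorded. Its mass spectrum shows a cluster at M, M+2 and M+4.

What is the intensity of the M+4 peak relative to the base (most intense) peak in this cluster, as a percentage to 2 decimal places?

(0.37400 + 0.62600)^2 gives M 0.1399, M+2 0.4682, M+4 0.3919; the largest is M+2.
P(M+2) = C(2,1) × 0.37400^1 × 0.62600^1 = 2 × 0.3740 × 0.6260 = 0.468248 (base)
P(M+4) = C(2,2) × 0.37400^0 × 0.62600^2 = 1 × 1.0000 × 0.391876 = 0.391876
Relative intensity = 0.391876 / 0.468248 × 100 = 83.69

83.69%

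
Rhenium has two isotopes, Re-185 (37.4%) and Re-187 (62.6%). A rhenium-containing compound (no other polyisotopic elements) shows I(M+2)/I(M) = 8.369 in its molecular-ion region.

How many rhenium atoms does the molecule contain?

5

With n Re atoms, P(M+2)/P(M) = C(n,1)·p^(n−1)q / p^n = n·q/p = n · 0.626/0.374.
n = 8.369 × 0.374/0.626 = 5.00 ≈ 5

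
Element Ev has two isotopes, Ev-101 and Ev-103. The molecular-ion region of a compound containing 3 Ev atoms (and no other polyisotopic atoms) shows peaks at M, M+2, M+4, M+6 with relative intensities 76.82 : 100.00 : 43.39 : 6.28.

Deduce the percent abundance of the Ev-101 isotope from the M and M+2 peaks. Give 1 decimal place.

69.7%

Write p for the Ev-101 fraction. I(M+2)/I(M) = [C(3,1)·p^2·(1−p)] / p^3 = 3·(1−p)/p = 100.00/76.82 = 1.3017
(1−p)/p = 1.3017/3 = 0.4339  ⇒  p = 1/(1 + 0.4339) = 0.6974
Ev-101: 69.7%, Ev-103: 30.3%.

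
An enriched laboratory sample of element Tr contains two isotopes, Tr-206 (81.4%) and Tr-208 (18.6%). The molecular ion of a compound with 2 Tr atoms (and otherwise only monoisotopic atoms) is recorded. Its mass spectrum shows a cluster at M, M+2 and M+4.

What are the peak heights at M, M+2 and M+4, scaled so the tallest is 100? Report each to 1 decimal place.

The 2 Tr atoms are independent, so intensities follow the terms of (0.814 + 0.186)^2.
P(M) = 0.814^2 = 0.662596
P(M+2) = 2 × 0.814^1 × 0.186^1 = 0.302808
P(M+4) = 0.186^2 = 0.034596
The M peak is largest (0.662596); scaling to 100 gives 100.0 : 45.7 : 5.2.

100.0 : 45.7 : 5.2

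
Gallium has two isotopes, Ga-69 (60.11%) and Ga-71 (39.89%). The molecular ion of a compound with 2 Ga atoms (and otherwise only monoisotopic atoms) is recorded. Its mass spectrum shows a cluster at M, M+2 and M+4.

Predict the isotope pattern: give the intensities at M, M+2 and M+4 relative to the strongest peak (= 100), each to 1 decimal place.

Expanding (0.6011 + 0.3989)^2:
P(M) = 0.6011^2 = 0.361321
P(M+2) = 2 × 0.6011^1 × 0.3989^1 = 0.479558
P(M+4) = 0.3989^2 = 0.159121
The M+2 peak is largest (0.479558); scaling to 100 gives 75.3 : 100.0 : 33.2.

75.3 : 100.0 : 33.2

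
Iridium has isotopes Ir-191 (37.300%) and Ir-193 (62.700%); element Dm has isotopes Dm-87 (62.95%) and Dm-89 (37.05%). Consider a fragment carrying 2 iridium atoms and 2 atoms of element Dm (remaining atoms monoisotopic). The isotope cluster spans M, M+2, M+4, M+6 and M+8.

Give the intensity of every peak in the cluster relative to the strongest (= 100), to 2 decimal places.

Iridium pattern (n=2): 0.139129 : 0.467742 : 0.393129
Element Dm pattern (n=2): 0.39627025 : 0.4664595 : 0.13727025
Convolve the two distributions (both contribute in 2-u steps):
  M: 0.139129×0.39627025 = 0.055133
  M+2: 0.139129×0.4664595 + 0.467742×0.39627025 = 0.250250
  M+4: 0.139129×0.13727025 + 0.467742×0.4664595 + 0.393129×0.39627025 = 0.393066
  M+6: 0.467742×0.13727025 + 0.393129×0.4664595 = 0.247586
  M+8: 0.393129×0.13727025 = 0.053965
Scale to base peak (0.393066) = 100: 14.03 : 63.67 : 100.00 : 62.99 : 13.73

14.03 : 63.67 : 100.00 : 62.99 : 13.73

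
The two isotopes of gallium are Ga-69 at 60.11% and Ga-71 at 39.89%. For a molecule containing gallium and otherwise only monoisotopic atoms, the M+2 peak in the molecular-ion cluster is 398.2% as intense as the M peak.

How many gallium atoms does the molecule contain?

6

For n independent Ga atoms, I(M+2)/I(M) = n · (abundance Ga-71) / (abundance Ga-69) = n · 0.3989/0.6011.
n = 3.982 × 0.6011/0.3989 = 6.00 ≈ 6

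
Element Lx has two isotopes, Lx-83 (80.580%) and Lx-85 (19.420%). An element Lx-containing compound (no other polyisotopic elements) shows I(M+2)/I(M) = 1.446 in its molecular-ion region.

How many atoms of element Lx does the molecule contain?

6

For n independent Lx atoms, I(M+2)/I(M) = n · (abundance Lx-85) / (abundance Lx-83) = n · 0.19420/0.80580.
n = 1.446 × 0.80580/0.19420 = 6.00 ≈ 6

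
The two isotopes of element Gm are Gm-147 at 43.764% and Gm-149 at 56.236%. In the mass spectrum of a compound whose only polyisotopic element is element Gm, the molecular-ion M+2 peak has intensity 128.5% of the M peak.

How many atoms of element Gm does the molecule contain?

With n Gm atoms, P(M+2)/P(M) = C(n,1)·p^(n−1)q / p^n = n·q/p = n · 0.56236/0.43764.
n = 1.285 × 0.43764/0.56236 = 1.00 ≈ 1

1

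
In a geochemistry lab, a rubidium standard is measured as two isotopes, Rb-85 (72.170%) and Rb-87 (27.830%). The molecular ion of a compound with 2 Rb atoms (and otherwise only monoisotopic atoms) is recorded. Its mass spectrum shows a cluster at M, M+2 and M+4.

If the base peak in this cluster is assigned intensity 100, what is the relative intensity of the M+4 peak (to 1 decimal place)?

14.9

Binomial terms of (0.72170 + 0.27830)^2: M 0.5209, M+2 0.4017, M+4 0.0775 → M is the base peak.
P(M) = C(2,0) × 0.72170^2 × 0.27830^0 = 1 × 0.52085089 × 1.0000 = 0.520851 (base)
P(M+4) = C(2,2) × 0.72170^0 × 0.27830^2 = 1 × 1.0000 × 0.07745089 = 0.077451
Relative intensity = 0.077451 / 0.520851 × 100 = 14.9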